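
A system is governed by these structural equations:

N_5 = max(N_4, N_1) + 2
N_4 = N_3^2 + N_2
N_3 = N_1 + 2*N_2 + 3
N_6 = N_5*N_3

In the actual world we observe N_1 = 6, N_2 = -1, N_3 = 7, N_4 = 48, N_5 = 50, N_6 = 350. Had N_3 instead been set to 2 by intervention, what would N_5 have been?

do(N_3=2) replaces the equation N_3 = N_1 + 2*N_2 + 3 with the constant N_3 = 2.
N_4 = N_3^2 + N_2  [with N_3=2, N_2=-1]  = 3
N_5 = max(N_4, N_1) + 2  [with N_4=3, N_1=6]  = 8

8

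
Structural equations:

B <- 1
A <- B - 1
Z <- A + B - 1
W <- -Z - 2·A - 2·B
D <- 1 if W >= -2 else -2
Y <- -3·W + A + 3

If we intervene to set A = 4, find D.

-2

do(A=4) replaces the equation A <- B - 1 with the constant A = 4.
Z = A + B - 1  [with A=4, B=1]  = 4
W = -Z - 2·A - 2·B  [with Z=4, A=4, B=1]  = -14
D = 1 if W >= -2 else -2  [with W=-14]  = -2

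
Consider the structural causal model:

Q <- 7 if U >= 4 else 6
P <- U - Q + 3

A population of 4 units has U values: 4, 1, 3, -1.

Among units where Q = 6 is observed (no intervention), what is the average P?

-2

Conditioning on Q=6 selects the 3 unit(s) with U ∈ {1, 3, -1}. Their P values: -2, 0, -4. Mean = -2.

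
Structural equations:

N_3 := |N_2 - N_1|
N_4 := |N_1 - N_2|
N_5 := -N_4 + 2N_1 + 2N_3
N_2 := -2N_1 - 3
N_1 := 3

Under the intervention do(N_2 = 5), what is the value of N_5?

do(N_2=5) replaces the equation N_2 := -2N_1 - 3 with the constant N_2 = 5.
N_3 = |N_2 - N_1|  [with N_2=5, N_1=3]  = 2
N_4 = |N_1 - N_2|  [with N_1=3, N_2=5]  = 2
N_5 = -N_4 + 2N_1 + 2N_3  [with N_4=2, N_1=3, N_3=2]  = 8

8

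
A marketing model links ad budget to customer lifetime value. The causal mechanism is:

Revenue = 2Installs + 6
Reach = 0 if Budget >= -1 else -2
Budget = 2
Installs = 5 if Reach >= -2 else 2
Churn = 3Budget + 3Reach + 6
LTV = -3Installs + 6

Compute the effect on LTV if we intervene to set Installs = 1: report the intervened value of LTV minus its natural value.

The intervention breaks the incoming arrows to Installs: Installs = 5 if Reach >= -2 else 2 no longer applies, and Installs = 1.
LTV = -3Installs + 6  [with Installs=1]  = 3
Without intervention: Reach = 0 if Budget >= -1 else -2  [with Budget=2]  = 0; Installs = 5 if Reach >= -2 else 2  [with Reach=0]  = 5; LTV = -3Installs + 6  [with Installs=5]  = -9.
Change = 3 − (-9) = 12.

12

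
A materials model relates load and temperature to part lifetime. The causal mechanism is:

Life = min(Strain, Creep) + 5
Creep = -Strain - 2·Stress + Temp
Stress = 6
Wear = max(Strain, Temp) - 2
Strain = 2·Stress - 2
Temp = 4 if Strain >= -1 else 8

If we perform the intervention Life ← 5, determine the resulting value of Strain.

do(Life=5) replaces the equation Life = min(Strain, Creep) + 5 with the constant Life = 5.
Strain is not downstream of the intervention, so its value is determined by the original equations.
Strain = 2·Stress - 2  [with Stress=6]  = 10

10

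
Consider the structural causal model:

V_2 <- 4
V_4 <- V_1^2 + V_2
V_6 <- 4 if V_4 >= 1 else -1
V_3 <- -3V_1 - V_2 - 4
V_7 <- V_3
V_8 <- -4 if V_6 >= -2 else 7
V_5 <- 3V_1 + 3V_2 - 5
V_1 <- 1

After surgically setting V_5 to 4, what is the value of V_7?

-11

Under do(V_5=4), the mechanism V_5 <- 3V_1 + 3V_2 - 5 is discarded; V_5 is fixed at 4.
Since V_7 is not a descendant of the intervened variable, it is unaffected.
V_3 = -3V_1 - V_2 - 4  [with V_1=1, V_2=4]  = -11
V_7 = V_3  [with V_3=-11]  = -11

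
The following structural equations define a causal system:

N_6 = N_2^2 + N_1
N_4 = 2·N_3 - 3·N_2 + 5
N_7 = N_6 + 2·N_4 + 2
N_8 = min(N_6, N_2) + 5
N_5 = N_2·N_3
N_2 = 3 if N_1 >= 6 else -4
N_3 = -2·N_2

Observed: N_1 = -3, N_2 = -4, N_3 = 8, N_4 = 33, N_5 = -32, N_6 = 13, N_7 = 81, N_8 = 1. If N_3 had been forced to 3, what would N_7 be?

The intervention breaks the incoming arrows to N_3: N_3 = -2·N_2 no longer applies, and N_3 = 3.
N_2 = 3 if N_1 >= 6 else -4  [with N_1=-3]  = -4
N_4 = 2·N_3 - 3·N_2 + 5  [with N_3=3, N_2=-4]  = 23
N_6 = N_2^2 + N_1  [with N_2=-4, N_1=-3]  = 13
N_7 = N_6 + 2·N_4 + 2  [with N_6=13, N_4=23]  = 61

61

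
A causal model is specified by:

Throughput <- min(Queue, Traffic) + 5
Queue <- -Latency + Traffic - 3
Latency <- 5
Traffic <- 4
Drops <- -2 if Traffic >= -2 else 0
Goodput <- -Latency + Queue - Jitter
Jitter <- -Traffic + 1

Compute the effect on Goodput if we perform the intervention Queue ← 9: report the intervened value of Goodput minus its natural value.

The intervention breaks the incoming arrows to Queue: Queue <- -Latency + Traffic - 3 no longer applies, and Queue = 9.
Jitter = -Traffic + 1  [with Traffic=4]  = -3
Goodput = -Latency + Queue - Jitter  [with Latency=5, Queue=9, Jitter=-3]  = 7
Without intervention: Queue = -Latency + Traffic - 3  [with Latency=5, Traffic=4]  = -4; Jitter = -Traffic + 1  [with Traffic=4]  = -3; Goodput = -Latency + Queue - Jitter  [with Latency=5, Queue=-4, Jitter=-3]  = -6.
Change = 7 − (-6) = 13.

13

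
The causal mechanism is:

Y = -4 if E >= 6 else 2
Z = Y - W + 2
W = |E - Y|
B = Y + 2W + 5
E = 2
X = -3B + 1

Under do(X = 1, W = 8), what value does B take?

23

Under do(X = 1, W = 8), each intervened variable's structural equation is replaced by its fixed value.
Y = -4 if E >= 6 else 2  [with E=2]  = 2
B = Y + 2W + 5  [with Y=2, W=8]  = 23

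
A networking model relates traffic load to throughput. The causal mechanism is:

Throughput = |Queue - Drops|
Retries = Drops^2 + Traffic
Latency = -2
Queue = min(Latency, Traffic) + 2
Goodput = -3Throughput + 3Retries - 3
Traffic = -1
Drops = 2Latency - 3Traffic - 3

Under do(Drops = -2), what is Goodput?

The intervention breaks the incoming arrows to Drops: Drops = 2Latency - 3Traffic - 3 no longer applies, and Drops = -2.
Queue = min(Latency, Traffic) + 2  [with Latency=-2, Traffic=-1]  = 0
Retries = Drops^2 + Traffic  [with Drops=-2, Traffic=-1]  = 3
Throughput = |Queue - Drops|  [with Queue=0, Drops=-2]  = 2
Goodput = -3Throughput + 3Retries - 3  [with Throughput=2, Retries=3]  = 0

0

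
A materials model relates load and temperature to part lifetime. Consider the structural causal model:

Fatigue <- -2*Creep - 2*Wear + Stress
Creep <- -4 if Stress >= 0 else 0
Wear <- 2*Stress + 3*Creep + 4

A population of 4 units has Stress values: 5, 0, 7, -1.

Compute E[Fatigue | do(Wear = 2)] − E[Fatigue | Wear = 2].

2.75

Under do(Wear=2), Wear's equation is replaced by Wear=2 for every unit. Per-unit Fatigue: 9, 4, 11, -5. Mean = 4.75.
Observing Wear=2 restricts to units where Wear's equation naturally yields 2: Stress ∈ {5, -1}. In that subpopulation Fatigue = 9, -5, mean 2.
Difference = 4.75 − 2 = 2.75.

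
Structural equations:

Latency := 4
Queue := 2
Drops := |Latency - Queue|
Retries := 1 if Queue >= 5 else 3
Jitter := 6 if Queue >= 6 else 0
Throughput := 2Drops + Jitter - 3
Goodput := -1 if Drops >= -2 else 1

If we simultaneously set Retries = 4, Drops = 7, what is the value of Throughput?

11

The joint intervention fixes Retries = 4, Drops = 7, removing each variable's own equation.
Jitter = 6 if Queue >= 6 else 0  [with Queue=2]  = 0
Throughput = 2Drops + Jitter - 3  [with Drops=7, Jitter=0]  = 11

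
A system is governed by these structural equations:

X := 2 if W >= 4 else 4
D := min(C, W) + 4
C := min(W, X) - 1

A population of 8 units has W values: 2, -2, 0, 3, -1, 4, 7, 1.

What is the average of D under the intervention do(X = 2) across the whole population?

3.75

The intervention sets X=2 in all 8 units regardless of W. Recomputing D per unit gives 5, 1, 3, 5, 2, 5, 5, 4; average 3.75.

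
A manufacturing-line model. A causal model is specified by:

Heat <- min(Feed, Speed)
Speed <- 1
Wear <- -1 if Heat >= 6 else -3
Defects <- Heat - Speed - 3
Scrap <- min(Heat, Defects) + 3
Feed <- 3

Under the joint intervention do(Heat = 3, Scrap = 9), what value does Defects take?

-1

The joint intervention fixes Heat = 3, Scrap = 9, removing each variable's own equation.
Defects = Heat - Speed - 3  [with Heat=3, Speed=1]  = -1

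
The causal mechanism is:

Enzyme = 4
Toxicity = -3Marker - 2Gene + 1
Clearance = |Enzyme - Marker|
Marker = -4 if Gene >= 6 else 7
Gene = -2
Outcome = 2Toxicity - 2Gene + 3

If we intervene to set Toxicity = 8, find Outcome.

Under do(Toxicity=8), the mechanism Toxicity = -3Marker - 2Gene + 1 is discarded; Toxicity is fixed at 8.
Outcome = 2Toxicity - 2Gene + 3  [with Toxicity=8, Gene=-2]  = 23

23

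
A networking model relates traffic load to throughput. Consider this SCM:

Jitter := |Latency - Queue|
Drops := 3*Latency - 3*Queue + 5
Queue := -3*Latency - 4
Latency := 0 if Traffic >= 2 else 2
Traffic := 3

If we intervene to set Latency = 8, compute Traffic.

3

Under do(Latency=8), the mechanism Latency := 0 if Traffic >= 2 else 2 is discarded; Latency is fixed at 8.
Traffic is not downstream of the intervention, so its value is determined by the original equations.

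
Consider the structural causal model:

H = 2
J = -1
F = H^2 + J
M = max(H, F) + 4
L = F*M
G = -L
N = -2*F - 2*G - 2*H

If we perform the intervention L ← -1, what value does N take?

Under do(L=-1), the mechanism L = F*M is discarded; L is fixed at -1.
F = H^2 + J  [with H=2, J=-1]  = 3
G = -L  [with L=-1]  = 1
N = -2*F - 2*G - 2*H  [with F=3, G=1, H=2]  = -12

-12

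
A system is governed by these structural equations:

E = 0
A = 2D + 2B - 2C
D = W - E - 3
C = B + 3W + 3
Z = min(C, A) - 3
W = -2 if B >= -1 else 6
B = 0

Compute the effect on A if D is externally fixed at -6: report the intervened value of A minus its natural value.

Under do(D=-6), the mechanism D = W - E - 3 is discarded; D is fixed at -6.
W = -2 if B >= -1 else 6  [with B=0]  = -2
C = B + 3W + 3  [with B=0, W=-2]  = -3
A = 2D + 2B - 2C  [with D=-6, B=0, C=-3]  = -6
Without intervention: W = -2 if B >= -1 else 6  [with B=0]  = -2; D = W - E - 3  [with W=-2, E=0]  = -5; C = B + 3W + 3  [with B=0, W=-2]  = -3; A = 2D + 2B - 2C  [with D=-5, B=0, C=-3]  = -4.
Change = -6 − (-4) = -2.

-2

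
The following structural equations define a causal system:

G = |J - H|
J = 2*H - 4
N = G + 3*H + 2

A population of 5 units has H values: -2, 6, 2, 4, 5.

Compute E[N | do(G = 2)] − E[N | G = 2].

The intervention sets G=2 in all 5 units regardless of H. Recomputing N per unit gives -2, 22, 10, 16, 19; average 13.
Conditioning on G=2 selects the 2 unit(s) with H ∈ {6, 2}. Their N values: 22, 10. Mean = 16.
Difference = 13 − 16 = -3.

-3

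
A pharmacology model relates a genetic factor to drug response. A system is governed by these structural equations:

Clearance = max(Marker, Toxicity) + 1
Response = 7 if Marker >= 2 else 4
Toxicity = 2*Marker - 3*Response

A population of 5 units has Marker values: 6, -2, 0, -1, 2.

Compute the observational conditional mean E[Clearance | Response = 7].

5

E[Clearance|Response=7] averages over only the 2 units with Response=7 (Marker = 6, 2): Clearance = 7, 3, mean 5.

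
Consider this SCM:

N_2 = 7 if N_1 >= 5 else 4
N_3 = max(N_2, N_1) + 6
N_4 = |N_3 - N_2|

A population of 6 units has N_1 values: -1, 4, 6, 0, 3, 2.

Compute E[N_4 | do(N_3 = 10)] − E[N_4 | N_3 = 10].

The intervention sets N_3=10 in all 6 units regardless of N_1. Recomputing N_4 per unit gives 6, 6, 3, 6, 6, 6; average 5.5.
Conditioning on N_3=10 selects the 5 unit(s) with N_1 ∈ {-1, 4, 0, 3, 2}. Their N_4 values: 6, 6, 6, 6, 6. Mean = 6.
Difference = 5.5 − 6 = -0.5.

-0.5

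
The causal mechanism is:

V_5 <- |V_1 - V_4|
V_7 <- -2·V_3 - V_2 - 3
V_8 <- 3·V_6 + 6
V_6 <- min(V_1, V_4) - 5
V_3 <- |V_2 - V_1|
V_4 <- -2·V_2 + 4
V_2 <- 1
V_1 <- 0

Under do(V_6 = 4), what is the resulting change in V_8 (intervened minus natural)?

Intervening sets V_6 = 4 and removes its equation (V_6 <- min(V_1, V_4) - 5).
V_8 = 3·V_6 + 6  [with V_6=4]  = 18
Without intervention: V_4 = -2·V_2 + 4  [with V_2=1]  = 2; V_6 = min(V_1, V_4) - 5  [with V_1=0, V_4=2]  = -5; V_8 = 3·V_6 + 6  [with V_6=-5]  = -9.
Change = 18 − (-9) = 27.

27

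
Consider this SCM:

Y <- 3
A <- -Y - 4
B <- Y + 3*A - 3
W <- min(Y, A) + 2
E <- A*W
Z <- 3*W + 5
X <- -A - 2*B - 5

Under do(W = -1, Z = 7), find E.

7

Setting W = -1, Z = 7 by intervention discards those variables' equations.
A = -Y - 4  [with Y=3]  = -7
E = A*W  [with A=-7, W=-1]  = 7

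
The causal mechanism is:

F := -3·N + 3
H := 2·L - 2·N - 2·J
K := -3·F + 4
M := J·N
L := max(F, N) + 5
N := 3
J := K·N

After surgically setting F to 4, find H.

Under do(F=4), the mechanism F := -3·N + 3 is discarded; F is fixed at 4.
L = max(F, N) + 5  [with F=4, N=3]  = 9
K = -3·F + 4  [with F=4]  = -8
J = K·N  [with K=-8, N=3]  = -24
H = 2·L - 2·N - 2·J  [with L=9, N=3, J=-24]  = 60

60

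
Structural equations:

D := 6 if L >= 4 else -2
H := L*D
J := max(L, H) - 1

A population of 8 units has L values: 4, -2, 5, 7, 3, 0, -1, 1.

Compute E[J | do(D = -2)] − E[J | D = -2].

do(D=-2) breaks D's dependence on L. With D=-2 fixed, J across the units is 3, 3, 4, 6, 2, -1, 1, 0, mean 2.25.
Conditioning on D=-2 selects the 5 unit(s) with L ∈ {-2, 3, 0, -1, 1}. Their J values: 3, 2, -1, 1, 0. Mean = 1.
Difference = 2.25 − 1 = 1.25.

1.25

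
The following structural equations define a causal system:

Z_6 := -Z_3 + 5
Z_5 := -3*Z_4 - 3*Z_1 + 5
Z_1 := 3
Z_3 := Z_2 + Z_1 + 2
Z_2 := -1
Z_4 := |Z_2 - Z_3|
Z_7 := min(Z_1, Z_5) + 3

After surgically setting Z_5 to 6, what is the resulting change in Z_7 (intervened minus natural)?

Under do(Z_5=6), the mechanism Z_5 := -3*Z_4 - 3*Z_1 + 5 is discarded; Z_5 is fixed at 6.
Z_7 = min(Z_1, Z_5) + 3  [with Z_1=3, Z_5=6]  = 6
Without intervention: Z_3 = Z_2 + Z_1 + 2  [with Z_2=-1, Z_1=3]  = 4; Z_4 = |Z_2 - Z_3|  [with Z_2=-1, Z_3=4]  = 5; Z_5 = -3*Z_4 - 3*Z_1 + 5  [with Z_4=5, Z_1=3]  = -19; Z_7 = min(Z_1, Z_5) + 3  [with Z_1=3, Z_5=-19]  = -16.
Change = 6 − (-16) = 22.

22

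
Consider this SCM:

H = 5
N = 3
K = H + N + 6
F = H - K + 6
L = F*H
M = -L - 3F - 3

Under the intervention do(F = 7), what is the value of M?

-59

Under do(F=7), the mechanism F = H - K + 6 is discarded; F is fixed at 7.
L = F*H  [with F=7, H=5]  = 35
M = -L - 3F - 3  [with L=35, F=7]  = -59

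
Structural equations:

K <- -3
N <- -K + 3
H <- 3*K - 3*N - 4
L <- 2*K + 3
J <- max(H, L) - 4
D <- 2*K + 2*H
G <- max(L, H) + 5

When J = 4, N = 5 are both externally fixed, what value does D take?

The joint intervention fixes J = 4, N = 5, removing each variable's own equation.
H = 3*K - 3*N - 4  [with K=-3, N=5]  = -28
D = 2*K + 2*H  [with K=-3, H=-28]  = -62

-62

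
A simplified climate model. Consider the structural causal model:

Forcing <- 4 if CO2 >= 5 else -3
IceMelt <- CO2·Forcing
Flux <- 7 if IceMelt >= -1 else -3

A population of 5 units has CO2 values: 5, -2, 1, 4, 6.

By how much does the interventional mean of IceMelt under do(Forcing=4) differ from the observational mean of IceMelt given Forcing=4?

do(Forcing=4) breaks Forcing's dependence on CO2. With Forcing=4 fixed, IceMelt across the units is 20, -8, 4, 16, 24, mean 11.2.
Conditioning on Forcing=4 selects the 2 unit(s) with CO2 ∈ {5, 6}. Their IceMelt values: 20, 24. Mean = 22.
Difference = 11.2 − 22 = -10.8.

-10.8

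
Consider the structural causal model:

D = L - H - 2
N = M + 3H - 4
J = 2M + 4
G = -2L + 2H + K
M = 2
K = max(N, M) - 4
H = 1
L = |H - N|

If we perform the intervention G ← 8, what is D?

Intervening sets G = 8 and removes its equation (G = -2L + 2H + K).
Since D is not a descendant of the intervened variable, it is unaffected.
N = M + 3H - 4  [with M=2, H=1]  = 1
L = |H - N|  [with H=1, N=1]  = 0
D = L - H - 2  [with L=0, H=1]  = -3

-3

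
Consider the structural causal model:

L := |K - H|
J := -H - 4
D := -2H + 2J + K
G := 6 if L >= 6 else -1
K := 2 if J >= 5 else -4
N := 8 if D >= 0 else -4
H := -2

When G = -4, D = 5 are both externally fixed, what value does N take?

Setting G = -4, D = 5 by intervention discards those variables' equations.
N = 8 if D >= 0 else -4  [with D=5]  = 8

8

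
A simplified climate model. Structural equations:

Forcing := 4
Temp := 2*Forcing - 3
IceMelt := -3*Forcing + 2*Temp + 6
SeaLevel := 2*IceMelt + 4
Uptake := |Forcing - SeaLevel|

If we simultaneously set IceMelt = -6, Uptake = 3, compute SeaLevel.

-8

The joint intervention fixes IceMelt = -6, Uptake = 3, removing each variable's own equation.
SeaLevel = 2*IceMelt + 4  [with IceMelt=-6]  = -8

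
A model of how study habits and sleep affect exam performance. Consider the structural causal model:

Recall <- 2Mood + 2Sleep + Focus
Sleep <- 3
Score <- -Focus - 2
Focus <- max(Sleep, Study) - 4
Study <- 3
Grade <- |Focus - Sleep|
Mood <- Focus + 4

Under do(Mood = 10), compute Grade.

Under do(Mood=10), the mechanism Mood <- Focus + 4 is discarded; Mood is fixed at 10.
Since Grade is not a descendant of the intervened variable, it is unaffected.
Focus = max(Sleep, Study) - 4  [with Sleep=3, Study=3]  = -1
Grade = |Focus - Sleep|  [with Focus=-1, Sleep=3]  = 4

4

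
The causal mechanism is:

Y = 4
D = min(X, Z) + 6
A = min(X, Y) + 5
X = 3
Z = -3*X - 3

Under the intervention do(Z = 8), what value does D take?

The intervention breaks the incoming arrows to Z: Z = -3*X - 3 no longer applies, and Z = 8.
D = min(X, Z) + 6  [with X=3, Z=8]  = 9

9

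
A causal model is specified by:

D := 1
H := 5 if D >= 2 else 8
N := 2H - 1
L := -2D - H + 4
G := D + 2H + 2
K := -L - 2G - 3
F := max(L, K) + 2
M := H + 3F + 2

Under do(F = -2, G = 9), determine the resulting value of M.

Under do(F = -2, G = 9), each intervened variable's structural equation is replaced by its fixed value.
H = 5 if D >= 2 else 8  [with D=1]  = 8
M = H + 3F + 2  [with H=8, F=-2]  = 4

4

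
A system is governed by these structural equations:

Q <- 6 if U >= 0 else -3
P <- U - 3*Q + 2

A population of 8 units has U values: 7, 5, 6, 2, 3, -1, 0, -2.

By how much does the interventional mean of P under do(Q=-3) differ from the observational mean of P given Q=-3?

4

do(Q=-3) breaks Q's dependence on U. With Q=-3 fixed, P across the units is 18, 16, 17, 13, 14, 10, 11, 9, mean 13.5.
E[P|Q=-3] averages over only the 2 units with Q=-3 (U = -1, -2): P = 10, 9, mean 9.5.
Difference = 13.5 − 9.5 = 4.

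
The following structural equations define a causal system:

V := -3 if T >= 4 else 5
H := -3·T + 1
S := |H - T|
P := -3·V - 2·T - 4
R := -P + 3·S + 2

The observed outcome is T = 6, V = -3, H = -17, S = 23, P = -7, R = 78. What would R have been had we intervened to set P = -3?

The intervention breaks the incoming arrows to P: P := -3·V - 2·T - 4 no longer applies, and P = -3.
H = -3·T + 1  [with T=6]  = -17
S = |H - T|  [with H=-17, T=6]  = 23
R = -P + 3·S + 2  [with P=-3, S=23]  = 74

74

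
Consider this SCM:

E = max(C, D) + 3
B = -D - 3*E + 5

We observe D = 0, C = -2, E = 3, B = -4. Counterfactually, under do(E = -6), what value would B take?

23

The intervention breaks the incoming arrows to E: E = max(C, D) + 3 no longer applies, and E = -6.
B = -D - 3*E + 5  [with D=0, E=-6]  = 23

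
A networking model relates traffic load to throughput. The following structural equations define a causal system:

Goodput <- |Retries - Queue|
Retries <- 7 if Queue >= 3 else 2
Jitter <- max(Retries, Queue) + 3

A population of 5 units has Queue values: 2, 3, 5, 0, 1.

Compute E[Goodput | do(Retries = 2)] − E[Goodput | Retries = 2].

0.4

Under do(Retries=2), Retries's equation is replaced by Retries=2 for every unit. Per-unit Goodput: 0, 1, 3, 2, 1. Mean = 1.4.
Conditioning on Retries=2 selects the 3 unit(s) with Queue ∈ {2, 0, 1}. Their Goodput values: 0, 2, 1. Mean = 1.
Difference = 1.4 − 1 = 0.4.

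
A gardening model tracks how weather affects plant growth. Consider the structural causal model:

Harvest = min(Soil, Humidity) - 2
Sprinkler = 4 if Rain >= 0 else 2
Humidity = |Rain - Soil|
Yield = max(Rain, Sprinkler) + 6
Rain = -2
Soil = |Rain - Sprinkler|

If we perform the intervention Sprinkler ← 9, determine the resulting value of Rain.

-2

Under do(Sprinkler=9), the mechanism Sprinkler = 4 if Rain >= 0 else 2 is discarded; Sprinkler is fixed at 9.
Rain is not downstream of the intervention, so its value is determined by the original equations.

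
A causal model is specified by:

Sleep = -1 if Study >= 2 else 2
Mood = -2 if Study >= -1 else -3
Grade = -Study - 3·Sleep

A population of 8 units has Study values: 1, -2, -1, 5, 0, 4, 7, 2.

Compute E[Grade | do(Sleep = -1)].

1

The intervention sets Sleep=-1 in all 8 units regardless of Study. Recomputing Grade per unit gives 2, 5, 4, -2, 3, -1, -4, 1; average 1.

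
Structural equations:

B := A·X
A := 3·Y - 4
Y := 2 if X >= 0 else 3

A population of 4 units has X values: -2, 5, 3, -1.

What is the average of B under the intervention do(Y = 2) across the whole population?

do(Y=2) breaks Y's dependence on X. With Y=2 fixed, B across the units is -4, 10, 6, -2, mean 2.5.

2.5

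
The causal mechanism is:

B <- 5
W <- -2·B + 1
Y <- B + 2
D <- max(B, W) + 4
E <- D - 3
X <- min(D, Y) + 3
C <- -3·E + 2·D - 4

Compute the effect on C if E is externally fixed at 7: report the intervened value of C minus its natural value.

Under do(E=7), the mechanism E <- D - 3 is discarded; E is fixed at 7.
W = -2·B + 1  [with B=5]  = -9
D = max(B, W) + 4  [with B=5, W=-9]  = 9
C = -3·E + 2·D - 4  [with E=7, D=9]  = -7
Without intervention: W = -2·B + 1  [with B=5]  = -9; D = max(B, W) + 4  [with B=5, W=-9]  = 9; E = D - 3  [with D=9]  = 6; C = -3·E + 2·D - 4  [with E=6, D=9]  = -4.
Change = -7 − (-4) = -3.

-3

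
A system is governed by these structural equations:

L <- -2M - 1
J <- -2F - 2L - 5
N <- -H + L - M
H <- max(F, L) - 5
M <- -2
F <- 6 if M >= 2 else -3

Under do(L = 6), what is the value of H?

1

do(L=6) replaces the equation L <- -2M - 1 with the constant L = 6.
F = 6 if M >= 2 else -3  [with M=-2]  = -3
H = max(F, L) - 5  [with F=-3, L=6]  = 1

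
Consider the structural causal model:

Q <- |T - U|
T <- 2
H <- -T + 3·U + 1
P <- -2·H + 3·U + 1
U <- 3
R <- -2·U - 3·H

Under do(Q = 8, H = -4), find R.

6

Under do(Q = 8, H = -4), each intervened variable's structural equation is replaced by its fixed value.
R = -2·U - 3·H  [with U=3, H=-4]  = 6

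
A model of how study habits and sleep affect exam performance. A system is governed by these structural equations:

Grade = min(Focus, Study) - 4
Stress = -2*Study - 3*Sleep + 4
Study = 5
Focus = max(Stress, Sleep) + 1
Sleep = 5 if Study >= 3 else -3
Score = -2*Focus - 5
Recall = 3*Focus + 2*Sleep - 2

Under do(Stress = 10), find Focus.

The intervention breaks the incoming arrows to Stress: Stress = -2*Study - 3*Sleep + 4 no longer applies, and Stress = 10.
Sleep = 5 if Study >= 3 else -3  [with Study=5]  = 5
Focus = max(Stress, Sleep) + 1  [with Stress=10, Sleep=5]  = 11

11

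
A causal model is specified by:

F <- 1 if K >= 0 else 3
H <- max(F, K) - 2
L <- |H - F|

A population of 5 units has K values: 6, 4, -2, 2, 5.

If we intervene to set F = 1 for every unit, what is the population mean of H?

Under do(F=1), F's equation is replaced by F=1 for every unit. Per-unit H: 4, 2, -1, 0, 3. Mean = 1.6.

1.6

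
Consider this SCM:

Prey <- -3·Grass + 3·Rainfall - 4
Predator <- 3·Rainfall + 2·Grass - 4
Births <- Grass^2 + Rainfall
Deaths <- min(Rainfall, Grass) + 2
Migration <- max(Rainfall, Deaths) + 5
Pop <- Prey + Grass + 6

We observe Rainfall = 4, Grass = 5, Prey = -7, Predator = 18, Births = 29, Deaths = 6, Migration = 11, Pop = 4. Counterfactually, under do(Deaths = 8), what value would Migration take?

13

Intervening sets Deaths = 8 and removes its equation (Deaths <- min(Rainfall, Grass) + 2).
Migration = max(Rainfall, Deaths) + 5  [with Rainfall=4, Deaths=8]  = 13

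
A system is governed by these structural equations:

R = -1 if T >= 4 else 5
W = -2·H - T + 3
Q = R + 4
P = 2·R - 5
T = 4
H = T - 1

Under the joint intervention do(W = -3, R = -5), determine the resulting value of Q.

Setting W = -3, R = -5 by intervention discards those variables' equations.
Q = R + 4  [with R=-5]  = -1

-1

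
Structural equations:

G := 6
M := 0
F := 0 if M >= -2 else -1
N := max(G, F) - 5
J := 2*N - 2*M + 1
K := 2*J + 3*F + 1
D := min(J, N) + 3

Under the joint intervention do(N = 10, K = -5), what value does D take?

13

Setting N = 10, K = -5 by intervention discards those variables' equations.
J = 2*N - 2*M + 1  [with N=10, M=0]  = 21
D = min(J, N) + 3  [with J=21, N=10]  = 13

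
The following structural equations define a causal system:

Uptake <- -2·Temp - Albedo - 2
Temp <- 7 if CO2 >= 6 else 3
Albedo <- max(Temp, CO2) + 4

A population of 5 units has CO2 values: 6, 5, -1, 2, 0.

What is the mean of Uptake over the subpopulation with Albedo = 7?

E[Uptake|Albedo=7] averages over only the 3 units with Albedo=7 (CO2 = -1, 2, 0): Uptake = -15, -15, -15, mean -15.

-15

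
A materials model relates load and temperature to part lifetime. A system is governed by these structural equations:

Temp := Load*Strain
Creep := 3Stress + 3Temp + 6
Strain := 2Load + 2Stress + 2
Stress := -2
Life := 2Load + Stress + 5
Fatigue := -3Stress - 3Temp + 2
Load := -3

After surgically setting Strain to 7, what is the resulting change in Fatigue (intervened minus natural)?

The intervention breaks the incoming arrows to Strain: Strain := 2Load + 2Stress + 2 no longer applies, and Strain = 7.
Temp = Load*Strain  [with Load=-3, Strain=7]  = -21
Fatigue = -3Stress - 3Temp + 2  [with Stress=-2, Temp=-21]  = 71
Without intervention: Strain = 2Load + 2Stress + 2  [with Load=-3, Stress=-2]  = -8; Temp = Load*Strain  [with Load=-3, Strain=-8]  = 24; Fatigue = -3Stress - 3Temp + 2  [with Stress=-2, Temp=24]  = -64.
Change = 71 − (-64) = 135.

135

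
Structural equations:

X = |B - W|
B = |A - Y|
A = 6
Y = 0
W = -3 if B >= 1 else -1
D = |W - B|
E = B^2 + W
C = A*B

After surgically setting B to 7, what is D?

The intervention breaks the incoming arrows to B: B = |A - Y| no longer applies, and B = 7.
W = -3 if B >= 1 else -1  [with B=7]  = -3
D = |W - B|  [with W=-3, B=7]  = 10

10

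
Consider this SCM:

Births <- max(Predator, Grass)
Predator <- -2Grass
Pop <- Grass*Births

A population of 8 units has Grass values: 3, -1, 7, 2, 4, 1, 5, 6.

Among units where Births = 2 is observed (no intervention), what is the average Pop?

Conditioning on Births=2 selects the 2 unit(s) with Grass ∈ {-1, 2}. Their Pop values: -2, 4. Mean = 1.

1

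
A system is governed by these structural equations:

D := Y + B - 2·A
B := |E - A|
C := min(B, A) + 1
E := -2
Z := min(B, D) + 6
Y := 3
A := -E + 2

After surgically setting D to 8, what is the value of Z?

Intervening sets D = 8 and removes its equation (D := Y + B - 2·A).
A = -E + 2  [with E=-2]  = 4
B = |E - A|  [with E=-2, A=4]  = 6
Z = min(B, D) + 6  [with B=6, D=8]  = 12

12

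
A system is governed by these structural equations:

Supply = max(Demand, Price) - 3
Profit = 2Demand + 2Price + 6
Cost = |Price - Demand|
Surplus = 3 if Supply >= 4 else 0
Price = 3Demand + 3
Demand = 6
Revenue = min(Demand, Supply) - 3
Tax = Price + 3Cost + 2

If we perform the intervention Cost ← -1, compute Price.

The intervention breaks the incoming arrows to Cost: Cost = |Price - Demand| no longer applies, and Cost = -1.
Since Price is not a descendant of the intervened variable, it is unaffected.
Price = 3Demand + 3  [with Demand=6]  = 21

21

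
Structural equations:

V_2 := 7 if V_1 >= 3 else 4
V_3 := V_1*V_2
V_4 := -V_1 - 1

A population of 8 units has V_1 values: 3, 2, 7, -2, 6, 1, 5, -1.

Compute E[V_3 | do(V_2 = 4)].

10.5

do(V_2=4) breaks V_2's dependence on V_1. With V_2=4 fixed, V_3 across the units is 12, 8, 28, -8, 24, 4, 20, -4, mean 10.5.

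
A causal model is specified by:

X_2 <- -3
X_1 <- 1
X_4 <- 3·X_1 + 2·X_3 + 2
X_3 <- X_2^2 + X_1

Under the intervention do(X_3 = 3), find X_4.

11

The intervention breaks the incoming arrows to X_3: X_3 <- X_2^2 + X_1 no longer applies, and X_3 = 3.
X_4 = 3·X_1 + 2·X_3 + 2  [with X_1=1, X_3=3]  = 11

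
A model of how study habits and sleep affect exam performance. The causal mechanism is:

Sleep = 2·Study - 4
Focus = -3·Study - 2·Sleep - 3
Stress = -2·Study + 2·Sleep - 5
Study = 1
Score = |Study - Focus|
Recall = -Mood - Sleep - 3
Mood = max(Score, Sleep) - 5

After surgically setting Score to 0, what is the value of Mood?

The intervention breaks the incoming arrows to Score: Score = |Study - Focus| no longer applies, and Score = 0.
Sleep = 2·Study - 4  [with Study=1]  = -2
Mood = max(Score, Sleep) - 5  [with Score=0, Sleep=-2]  = -5

-5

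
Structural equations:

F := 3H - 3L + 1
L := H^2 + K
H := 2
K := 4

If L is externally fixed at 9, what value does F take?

-20

The intervention breaks the incoming arrows to L: L := H^2 + K no longer applies, and L = 9.
F = 3H - 3L + 1  [with H=2, L=9]  = -20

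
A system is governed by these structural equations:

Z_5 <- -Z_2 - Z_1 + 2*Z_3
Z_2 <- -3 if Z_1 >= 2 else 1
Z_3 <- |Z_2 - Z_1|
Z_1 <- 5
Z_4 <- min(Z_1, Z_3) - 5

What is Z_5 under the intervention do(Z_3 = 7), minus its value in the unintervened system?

-2

do(Z_3=7) replaces the equation Z_3 <- |Z_2 - Z_1| with the constant Z_3 = 7.
Z_2 = -3 if Z_1 >= 2 else 1  [with Z_1=5]  = -3
Z_5 = -Z_2 - Z_1 + 2*Z_3  [with Z_2=-3, Z_1=5, Z_3=7]  = 12
Without intervention: Z_2 = -3 if Z_1 >= 2 else 1  [with Z_1=5]  = -3; Z_3 = |Z_2 - Z_1|  [with Z_2=-3, Z_1=5]  = 8; Z_5 = -Z_2 - Z_1 + 2*Z_3  [with Z_2=-3, Z_1=5, Z_3=8]  = 14.
Change = 12 − 14 = -2.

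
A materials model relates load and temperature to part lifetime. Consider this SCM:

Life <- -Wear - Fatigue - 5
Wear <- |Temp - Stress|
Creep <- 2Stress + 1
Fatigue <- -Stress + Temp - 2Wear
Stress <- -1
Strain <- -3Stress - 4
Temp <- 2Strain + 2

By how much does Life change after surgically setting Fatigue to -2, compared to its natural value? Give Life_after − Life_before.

1

Intervening sets Fatigue = -2 and removes its equation (Fatigue <- -Stress + Temp - 2Wear).
Strain = -3Stress - 4  [with Stress=-1]  = -1
Temp = 2Strain + 2  [with Strain=-1]  = 0
Wear = |Temp - Stress|  [with Temp=0, Stress=-1]  = 1
Life = -Wear - Fatigue - 5  [with Wear=1, Fatigue=-2]  = -4
Without intervention: Strain = -3Stress - 4  [with Stress=-1]  = -1; Temp = 2Strain + 2  [with Strain=-1]  = 0; Wear = |Temp - Stress|  [with Temp=0, Stress=-1]  = 1; Fatigue = -Stress + Temp - 2Wear  [with Stress=-1, Temp=0, Wear=1]  = -1; Life = -Wear - Fatigue - 5  [with Wear=1, Fatigue=-1]  = -5.
Change = -4 − (-5) = 1.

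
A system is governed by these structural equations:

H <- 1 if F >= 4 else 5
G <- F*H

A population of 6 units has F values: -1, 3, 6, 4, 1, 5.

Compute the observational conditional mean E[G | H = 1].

E[G|H=1] averages over only the 3 units with H=1 (F = 6, 4, 5): G = 6, 4, 5, mean 5.

5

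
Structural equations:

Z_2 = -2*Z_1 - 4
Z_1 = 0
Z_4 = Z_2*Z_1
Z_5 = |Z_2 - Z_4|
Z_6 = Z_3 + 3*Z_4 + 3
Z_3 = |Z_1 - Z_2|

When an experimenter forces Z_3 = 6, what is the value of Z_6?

9

The intervention breaks the incoming arrows to Z_3: Z_3 = |Z_1 - Z_2| no longer applies, and Z_3 = 6.
Z_2 = -2*Z_1 - 4  [with Z_1=0]  = -4
Z_4 = Z_2*Z_1  [with Z_2=-4, Z_1=0]  = 0
Z_6 = Z_3 + 3*Z_4 + 3  [with Z_3=6, Z_4=0]  = 9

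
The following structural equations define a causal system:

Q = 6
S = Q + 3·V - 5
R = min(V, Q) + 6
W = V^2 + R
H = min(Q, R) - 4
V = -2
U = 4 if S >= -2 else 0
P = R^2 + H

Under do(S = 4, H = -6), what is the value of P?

10

Under do(S = 4, H = -6), each intervened variable's structural equation is replaced by its fixed value.
R = min(V, Q) + 6  [with V=-2, Q=6]  = 4
P = R^2 + H  [with R=4, H=-6]  = 10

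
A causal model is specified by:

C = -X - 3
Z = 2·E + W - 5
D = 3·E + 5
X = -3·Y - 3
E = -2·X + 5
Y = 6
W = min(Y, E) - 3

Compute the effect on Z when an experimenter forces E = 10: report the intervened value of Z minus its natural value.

The intervention breaks the incoming arrows to E: E = -2·X + 5 no longer applies, and E = 10.
W = min(Y, E) - 3  [with Y=6, E=10]  = 3
Z = 2·E + W - 5  [with E=10, W=3]  = 18
Without intervention: X = -3·Y - 3  [with Y=6]  = -21; E = -2·X + 5  [with X=-21]  = 47; W = min(Y, E) - 3  [with Y=6, E=47]  = 3; Z = 2·E + W - 5  [with E=47, W=3]  = 92.
Change = 18 − 92 = -74.

-74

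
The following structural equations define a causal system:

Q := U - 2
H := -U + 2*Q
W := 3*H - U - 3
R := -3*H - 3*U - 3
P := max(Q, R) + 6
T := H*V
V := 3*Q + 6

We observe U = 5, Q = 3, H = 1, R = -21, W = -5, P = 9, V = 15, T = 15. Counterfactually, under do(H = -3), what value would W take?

-17

do(H=-3) replaces the equation H := -U + 2*Q with the constant H = -3.
W = 3*H - U - 3  [with H=-3, U=5]  = -17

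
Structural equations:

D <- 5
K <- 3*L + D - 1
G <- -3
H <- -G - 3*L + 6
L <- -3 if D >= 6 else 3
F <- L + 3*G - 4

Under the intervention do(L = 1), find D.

Under do(L=1), the mechanism L <- -3 if D >= 6 else 3 is discarded; L is fixed at 1.
D is not downstream of the intervention, so its value is determined by the original equations.

5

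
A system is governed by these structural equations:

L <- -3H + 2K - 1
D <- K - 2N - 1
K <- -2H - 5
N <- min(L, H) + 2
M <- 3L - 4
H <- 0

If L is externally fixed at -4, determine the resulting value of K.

Under do(L=-4), the mechanism L <- -3H + 2K - 1 is discarded; L is fixed at -4.
Since K is not a descendant of the intervened variable, it is unaffected.
K = -2H - 5  [with H=0]  = -5

-5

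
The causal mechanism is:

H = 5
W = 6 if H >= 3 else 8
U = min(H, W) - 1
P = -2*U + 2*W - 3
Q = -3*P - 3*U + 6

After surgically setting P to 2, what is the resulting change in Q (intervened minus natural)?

Intervening sets P = 2 and removes its equation (P = -2*U + 2*W - 3).
W = 6 if H >= 3 else 8  [with H=5]  = 6
U = min(H, W) - 1  [with H=5, W=6]  = 4
Q = -3*P - 3*U + 6  [with P=2, U=4]  = -12
Without intervention: W = 6 if H >= 3 else 8  [with H=5]  = 6; U = min(H, W) - 1  [with H=5, W=6]  = 4; P = -2*U + 2*W - 3  [with U=4, W=6]  = 1; Q = -3*P - 3*U + 6  [with P=1, U=4]  = -9.
Change = -12 − (-9) = -3.

-3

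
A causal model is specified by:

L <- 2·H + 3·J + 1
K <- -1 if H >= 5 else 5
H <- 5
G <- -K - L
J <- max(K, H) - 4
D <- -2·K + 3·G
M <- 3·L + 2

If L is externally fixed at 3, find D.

-4

Under do(L=3), the mechanism L <- 2·H + 3·J + 1 is discarded; L is fixed at 3.
K = -1 if H >= 5 else 5  [with H=5]  = -1
G = -K - L  [with K=-1, L=3]  = -2
D = -2·K + 3·G  [with K=-1, G=-2]  = -4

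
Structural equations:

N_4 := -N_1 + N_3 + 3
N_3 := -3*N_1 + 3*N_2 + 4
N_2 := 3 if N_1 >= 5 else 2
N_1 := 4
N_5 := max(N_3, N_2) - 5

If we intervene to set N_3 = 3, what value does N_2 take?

Under do(N_3=3), the mechanism N_3 := -3*N_1 + 3*N_2 + 4 is discarded; N_3 is fixed at 3.
Since N_2 is not a descendant of the intervened variable, it is unaffected.
N_2 = 3 if N_1 >= 5 else 2  [with N_1=4]  = 2

2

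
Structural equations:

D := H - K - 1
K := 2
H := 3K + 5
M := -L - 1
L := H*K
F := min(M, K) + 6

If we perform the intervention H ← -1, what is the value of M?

do(H=-1) replaces the equation H := 3K + 5 with the constant H = -1.
L = H*K  [with H=-1, K=2]  = -2
M = -L - 1  [with L=-2]  = 1

1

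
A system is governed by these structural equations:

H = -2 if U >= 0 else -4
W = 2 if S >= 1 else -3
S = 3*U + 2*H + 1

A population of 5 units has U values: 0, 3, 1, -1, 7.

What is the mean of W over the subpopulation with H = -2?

E[W|H=-2] averages over only the 4 units with H=-2 (U = 0, 3, 1, 7): W = -3, 2, -3, 2, mean -0.5.

-0.5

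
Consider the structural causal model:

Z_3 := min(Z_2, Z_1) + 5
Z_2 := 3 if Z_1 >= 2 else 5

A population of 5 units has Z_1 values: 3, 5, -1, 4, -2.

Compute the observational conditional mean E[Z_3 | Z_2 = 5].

3.5

Observing Z_2=5 restricts to units where Z_2's equation naturally yields 5: Z_1 ∈ {-1, -2}. In that subpopulation Z_3 = 4, 3, mean 3.5.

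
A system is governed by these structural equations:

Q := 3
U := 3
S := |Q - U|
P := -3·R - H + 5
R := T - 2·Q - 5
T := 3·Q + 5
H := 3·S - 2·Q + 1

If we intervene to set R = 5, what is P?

Intervening sets R = 5 and removes its equation (R := T - 2·Q - 5).
S = |Q - U|  [with Q=3, U=3]  = 0
H = 3·S - 2·Q + 1  [with S=0, Q=3]  = -5
P = -3·R - H + 5  [with R=5, H=-5]  = -5

-5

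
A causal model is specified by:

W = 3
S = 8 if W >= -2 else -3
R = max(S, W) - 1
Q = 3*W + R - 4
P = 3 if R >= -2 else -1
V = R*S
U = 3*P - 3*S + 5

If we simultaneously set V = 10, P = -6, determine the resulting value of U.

-37

Setting V = 10, P = -6 by intervention discards those variables' equations.
S = 8 if W >= -2 else -3  [with W=3]  = 8
U = 3*P - 3*S + 5  [with P=-6, S=8]  = -37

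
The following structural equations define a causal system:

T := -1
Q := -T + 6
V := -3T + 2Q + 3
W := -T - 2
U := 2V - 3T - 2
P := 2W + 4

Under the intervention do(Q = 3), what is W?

Under do(Q=3), the mechanism Q := -T + 6 is discarded; Q is fixed at 3.
Since W is not a descendant of the intervened variable, it is unaffected.
W = -T - 2  [with T=-1]  = -1

-1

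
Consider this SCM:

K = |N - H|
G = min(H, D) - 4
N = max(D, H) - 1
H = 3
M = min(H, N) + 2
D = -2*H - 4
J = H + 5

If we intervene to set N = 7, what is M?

do(N=7) replaces the equation N = max(D, H) - 1 with the constant N = 7.
M = min(H, N) + 2  [with H=3, N=7]  = 5

5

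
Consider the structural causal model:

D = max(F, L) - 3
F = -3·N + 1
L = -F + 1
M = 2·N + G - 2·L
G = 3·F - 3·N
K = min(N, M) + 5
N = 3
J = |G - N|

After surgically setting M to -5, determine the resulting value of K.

do(M=-5) replaces the equation M = 2·N + G - 2·L with the constant M = -5.
K = min(N, M) + 5  [with N=3, M=-5]  = 0

0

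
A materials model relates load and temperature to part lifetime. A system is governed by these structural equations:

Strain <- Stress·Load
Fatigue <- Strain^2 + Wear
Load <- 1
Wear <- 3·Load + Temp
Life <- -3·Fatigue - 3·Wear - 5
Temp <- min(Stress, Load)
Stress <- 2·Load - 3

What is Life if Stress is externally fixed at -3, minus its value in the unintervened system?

Under do(Stress=-3), the mechanism Stress <- 2·Load - 3 is discarded; Stress is fixed at -3.
Strain = Stress·Load  [with Stress=-3, Load=1]  = -3
Temp = min(Stress, Load)  [with Stress=-3, Load=1]  = -3
Wear = 3·Load + Temp  [with Load=1, Temp=-3]  = 0
Fatigue = Strain^2 + Wear  [with Strain=-3, Wear=0]  = 9
Life = -3·Fatigue - 3·Wear - 5  [with Fatigue=9, Wear=0]  = -32
Without intervention: Stress = 2·Load - 3  [with Load=1]  = -1; Strain = Stress·Load  [with Stress=-1, Load=1]  = -1; Temp = min(Stress, Load)  [with Stress=-1, Load=1]  = -1; Wear = 3·Load + Temp  [with Load=1, Temp=-1]  = 2; Fatigue = Strain^2 + Wear  [with Strain=-1, Wear=2]  = 3; Life = -3·Fatigue - 3·Wear - 5  [with Fatigue=3, Wear=2]  = -20.
Change = -32 − (-20) = -12.

-12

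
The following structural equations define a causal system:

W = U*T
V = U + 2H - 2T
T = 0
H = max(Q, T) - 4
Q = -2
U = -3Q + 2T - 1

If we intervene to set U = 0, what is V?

-8

Intervening sets U = 0 and removes its equation (U = -3Q + 2T - 1).
H = max(Q, T) - 4  [with Q=-2, T=0]  = -4
V = U + 2H - 2T  [with U=0, H=-4, T=0]  = -8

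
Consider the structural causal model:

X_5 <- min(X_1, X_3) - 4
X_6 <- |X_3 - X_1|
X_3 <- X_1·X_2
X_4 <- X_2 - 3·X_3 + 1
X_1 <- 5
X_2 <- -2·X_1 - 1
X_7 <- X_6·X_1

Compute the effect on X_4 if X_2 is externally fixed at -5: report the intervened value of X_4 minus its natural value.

Under do(X_2=-5), the mechanism X_2 <- -2·X_1 - 1 is discarded; X_2 is fixed at -5.
X_3 = X_1·X_2  [with X_1=5, X_2=-5]  = -25
X_4 = X_2 - 3·X_3 + 1  [with X_2=-5, X_3=-25]  = 71
Without intervention: X_2 = -2·X_1 - 1  [with X_1=5]  = -11; X_3 = X_1·X_2  [with X_1=5, X_2=-11]  = -55; X_4 = X_2 - 3·X_3 + 1  [with X_2=-11, X_3=-55]  = 155.
Change = 71 − 155 = -84.

-84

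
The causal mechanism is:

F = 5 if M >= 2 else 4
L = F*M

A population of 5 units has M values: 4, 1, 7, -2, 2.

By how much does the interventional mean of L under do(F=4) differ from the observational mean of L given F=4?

11.6

do(F=4) breaks F's dependence on M. With F=4 fixed, L across the units is 16, 4, 28, -8, 8, mean 9.6.
E[L|F=4] averages over only the 2 units with F=4 (M = 1, -2): L = 4, -8, mean -2.
Difference = 9.6 − (-2) = 11.6.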